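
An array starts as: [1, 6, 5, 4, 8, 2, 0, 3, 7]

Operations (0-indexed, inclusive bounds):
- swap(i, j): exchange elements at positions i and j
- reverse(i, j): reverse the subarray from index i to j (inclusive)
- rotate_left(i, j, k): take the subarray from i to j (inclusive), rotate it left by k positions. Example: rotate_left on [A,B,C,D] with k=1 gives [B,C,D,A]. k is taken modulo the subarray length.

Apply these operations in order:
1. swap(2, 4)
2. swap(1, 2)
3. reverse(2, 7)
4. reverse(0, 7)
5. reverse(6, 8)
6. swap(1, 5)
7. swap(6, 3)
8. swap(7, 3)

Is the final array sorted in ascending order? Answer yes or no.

After 1 (swap(2, 4)): [1, 6, 8, 4, 5, 2, 0, 3, 7]
After 2 (swap(1, 2)): [1, 8, 6, 4, 5, 2, 0, 3, 7]
After 3 (reverse(2, 7)): [1, 8, 3, 0, 2, 5, 4, 6, 7]
After 4 (reverse(0, 7)): [6, 4, 5, 2, 0, 3, 8, 1, 7]
After 5 (reverse(6, 8)): [6, 4, 5, 2, 0, 3, 7, 1, 8]
After 6 (swap(1, 5)): [6, 3, 5, 2, 0, 4, 7, 1, 8]
After 7 (swap(6, 3)): [6, 3, 5, 7, 0, 4, 2, 1, 8]
After 8 (swap(7, 3)): [6, 3, 5, 1, 0, 4, 2, 7, 8]

Answer: no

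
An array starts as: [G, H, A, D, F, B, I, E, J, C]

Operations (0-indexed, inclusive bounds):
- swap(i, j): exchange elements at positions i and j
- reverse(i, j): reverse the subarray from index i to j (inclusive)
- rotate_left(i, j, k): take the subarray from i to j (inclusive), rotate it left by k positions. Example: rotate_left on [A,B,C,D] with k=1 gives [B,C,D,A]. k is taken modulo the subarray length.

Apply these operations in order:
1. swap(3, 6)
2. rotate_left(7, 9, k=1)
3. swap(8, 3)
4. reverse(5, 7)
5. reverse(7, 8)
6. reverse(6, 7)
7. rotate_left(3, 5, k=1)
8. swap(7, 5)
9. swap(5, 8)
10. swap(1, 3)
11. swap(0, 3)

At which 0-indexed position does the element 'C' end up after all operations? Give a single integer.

Answer: 7

Derivation:
After 1 (swap(3, 6)): [G, H, A, I, F, B, D, E, J, C]
After 2 (rotate_left(7, 9, k=1)): [G, H, A, I, F, B, D, J, C, E]
After 3 (swap(8, 3)): [G, H, A, C, F, B, D, J, I, E]
After 4 (reverse(5, 7)): [G, H, A, C, F, J, D, B, I, E]
After 5 (reverse(7, 8)): [G, H, A, C, F, J, D, I, B, E]
After 6 (reverse(6, 7)): [G, H, A, C, F, J, I, D, B, E]
After 7 (rotate_left(3, 5, k=1)): [G, H, A, F, J, C, I, D, B, E]
After 8 (swap(7, 5)): [G, H, A, F, J, D, I, C, B, E]
After 9 (swap(5, 8)): [G, H, A, F, J, B, I, C, D, E]
After 10 (swap(1, 3)): [G, F, A, H, J, B, I, C, D, E]
After 11 (swap(0, 3)): [H, F, A, G, J, B, I, C, D, E]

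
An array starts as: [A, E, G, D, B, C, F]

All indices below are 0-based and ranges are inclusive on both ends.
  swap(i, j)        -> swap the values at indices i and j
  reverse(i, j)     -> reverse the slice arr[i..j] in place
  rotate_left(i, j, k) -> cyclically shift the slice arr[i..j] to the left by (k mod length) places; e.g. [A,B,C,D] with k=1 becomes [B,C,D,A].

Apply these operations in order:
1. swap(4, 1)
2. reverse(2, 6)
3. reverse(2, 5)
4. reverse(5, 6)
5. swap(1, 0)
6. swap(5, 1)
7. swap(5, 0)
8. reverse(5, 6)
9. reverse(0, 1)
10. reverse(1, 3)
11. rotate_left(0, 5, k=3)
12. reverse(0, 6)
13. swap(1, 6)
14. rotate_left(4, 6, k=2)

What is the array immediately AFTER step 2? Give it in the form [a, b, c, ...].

Answer: [A, B, F, C, E, D, G]

Derivation:
After 1 (swap(4, 1)): [A, B, G, D, E, C, F]
After 2 (reverse(2, 6)): [A, B, F, C, E, D, G]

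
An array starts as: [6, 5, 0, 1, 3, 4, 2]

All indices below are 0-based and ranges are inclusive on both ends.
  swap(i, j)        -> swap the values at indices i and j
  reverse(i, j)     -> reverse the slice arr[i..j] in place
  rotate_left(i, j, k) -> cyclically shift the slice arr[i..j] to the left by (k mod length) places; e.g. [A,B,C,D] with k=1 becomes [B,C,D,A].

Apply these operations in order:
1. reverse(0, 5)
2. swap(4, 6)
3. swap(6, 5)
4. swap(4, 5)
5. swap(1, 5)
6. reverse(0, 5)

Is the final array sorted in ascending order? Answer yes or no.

After 1 (reverse(0, 5)): [4, 3, 1, 0, 5, 6, 2]
After 2 (swap(4, 6)): [4, 3, 1, 0, 2, 6, 5]
After 3 (swap(6, 5)): [4, 3, 1, 0, 2, 5, 6]
After 4 (swap(4, 5)): [4, 3, 1, 0, 5, 2, 6]
After 5 (swap(1, 5)): [4, 2, 1, 0, 5, 3, 6]
After 6 (reverse(0, 5)): [3, 5, 0, 1, 2, 4, 6]

Answer: no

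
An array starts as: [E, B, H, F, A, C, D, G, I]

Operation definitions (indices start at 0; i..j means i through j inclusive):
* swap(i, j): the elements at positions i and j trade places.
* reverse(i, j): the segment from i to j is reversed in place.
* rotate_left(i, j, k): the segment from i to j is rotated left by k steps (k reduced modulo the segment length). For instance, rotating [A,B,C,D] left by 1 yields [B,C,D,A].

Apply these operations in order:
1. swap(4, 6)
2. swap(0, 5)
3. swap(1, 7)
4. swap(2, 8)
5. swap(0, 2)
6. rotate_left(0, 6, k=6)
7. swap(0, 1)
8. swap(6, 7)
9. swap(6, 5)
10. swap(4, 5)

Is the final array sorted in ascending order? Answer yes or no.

After 1 (swap(4, 6)): [E, B, H, F, D, C, A, G, I]
After 2 (swap(0, 5)): [C, B, H, F, D, E, A, G, I]
After 3 (swap(1, 7)): [C, G, H, F, D, E, A, B, I]
After 4 (swap(2, 8)): [C, G, I, F, D, E, A, B, H]
After 5 (swap(0, 2)): [I, G, C, F, D, E, A, B, H]
After 6 (rotate_left(0, 6, k=6)): [A, I, G, C, F, D, E, B, H]
After 7 (swap(0, 1)): [I, A, G, C, F, D, E, B, H]
After 8 (swap(6, 7)): [I, A, G, C, F, D, B, E, H]
After 9 (swap(6, 5)): [I, A, G, C, F, B, D, E, H]
After 10 (swap(4, 5)): [I, A, G, C, B, F, D, E, H]

Answer: no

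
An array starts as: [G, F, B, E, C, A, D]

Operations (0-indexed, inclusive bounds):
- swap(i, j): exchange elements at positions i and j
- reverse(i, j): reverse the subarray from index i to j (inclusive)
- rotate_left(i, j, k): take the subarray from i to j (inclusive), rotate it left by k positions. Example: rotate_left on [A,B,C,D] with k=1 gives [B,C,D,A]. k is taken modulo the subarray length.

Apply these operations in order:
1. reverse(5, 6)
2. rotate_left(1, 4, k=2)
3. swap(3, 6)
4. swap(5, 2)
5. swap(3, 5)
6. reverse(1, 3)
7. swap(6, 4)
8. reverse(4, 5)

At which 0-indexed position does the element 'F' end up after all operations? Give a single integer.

Answer: 5

Derivation:
After 1 (reverse(5, 6)): [G, F, B, E, C, D, A]
After 2 (rotate_left(1, 4, k=2)): [G, E, C, F, B, D, A]
After 3 (swap(3, 6)): [G, E, C, A, B, D, F]
After 4 (swap(5, 2)): [G, E, D, A, B, C, F]
After 5 (swap(3, 5)): [G, E, D, C, B, A, F]
After 6 (reverse(1, 3)): [G, C, D, E, B, A, F]
After 7 (swap(6, 4)): [G, C, D, E, F, A, B]
After 8 (reverse(4, 5)): [G, C, D, E, A, F, B]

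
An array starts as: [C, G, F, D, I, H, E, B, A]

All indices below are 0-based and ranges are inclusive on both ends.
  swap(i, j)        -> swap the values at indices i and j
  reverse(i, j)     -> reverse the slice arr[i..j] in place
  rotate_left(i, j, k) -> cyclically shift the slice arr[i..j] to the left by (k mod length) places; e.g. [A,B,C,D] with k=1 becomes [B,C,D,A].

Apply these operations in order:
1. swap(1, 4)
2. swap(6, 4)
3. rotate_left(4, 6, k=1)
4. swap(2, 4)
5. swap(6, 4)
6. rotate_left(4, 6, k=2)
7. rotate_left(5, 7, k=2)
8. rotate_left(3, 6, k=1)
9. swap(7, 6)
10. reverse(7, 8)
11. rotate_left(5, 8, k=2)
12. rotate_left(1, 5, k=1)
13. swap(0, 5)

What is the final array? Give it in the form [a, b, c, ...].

Answer: [I, H, F, B, A, C, D, E, G]

Derivation:
After 1 (swap(1, 4)): [C, I, F, D, G, H, E, B, A]
After 2 (swap(6, 4)): [C, I, F, D, E, H, G, B, A]
After 3 (rotate_left(4, 6, k=1)): [C, I, F, D, H, G, E, B, A]
After 4 (swap(2, 4)): [C, I, H, D, F, G, E, B, A]
After 5 (swap(6, 4)): [C, I, H, D, E, G, F, B, A]
After 6 (rotate_left(4, 6, k=2)): [C, I, H, D, F, E, G, B, A]
After 7 (rotate_left(5, 7, k=2)): [C, I, H, D, F, B, E, G, A]
After 8 (rotate_left(3, 6, k=1)): [C, I, H, F, B, E, D, G, A]
After 9 (swap(7, 6)): [C, I, H, F, B, E, G, D, A]
After 10 (reverse(7, 8)): [C, I, H, F, B, E, G, A, D]
After 11 (rotate_left(5, 8, k=2)): [C, I, H, F, B, A, D, E, G]
After 12 (rotate_left(1, 5, k=1)): [C, H, F, B, A, I, D, E, G]
After 13 (swap(0, 5)): [I, H, F, B, A, C, D, E, G]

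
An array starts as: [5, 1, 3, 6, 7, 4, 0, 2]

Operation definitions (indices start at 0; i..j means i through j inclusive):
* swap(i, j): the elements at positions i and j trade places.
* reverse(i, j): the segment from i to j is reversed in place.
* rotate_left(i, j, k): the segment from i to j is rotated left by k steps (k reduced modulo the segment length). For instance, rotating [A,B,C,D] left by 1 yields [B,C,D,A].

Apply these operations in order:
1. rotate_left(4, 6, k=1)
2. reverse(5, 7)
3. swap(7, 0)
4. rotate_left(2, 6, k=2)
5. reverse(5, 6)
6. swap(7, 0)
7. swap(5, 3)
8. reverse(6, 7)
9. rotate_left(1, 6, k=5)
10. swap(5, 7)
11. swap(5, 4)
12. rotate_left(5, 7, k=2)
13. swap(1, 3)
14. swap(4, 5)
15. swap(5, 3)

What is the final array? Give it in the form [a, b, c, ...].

After 1 (rotate_left(4, 6, k=1)): [5, 1, 3, 6, 4, 0, 7, 2]
After 2 (reverse(5, 7)): [5, 1, 3, 6, 4, 2, 7, 0]
After 3 (swap(7, 0)): [0, 1, 3, 6, 4, 2, 7, 5]
After 4 (rotate_left(2, 6, k=2)): [0, 1, 4, 2, 7, 3, 6, 5]
After 5 (reverse(5, 6)): [0, 1, 4, 2, 7, 6, 3, 5]
After 6 (swap(7, 0)): [5, 1, 4, 2, 7, 6, 3, 0]
After 7 (swap(5, 3)): [5, 1, 4, 6, 7, 2, 3, 0]
After 8 (reverse(6, 7)): [5, 1, 4, 6, 7, 2, 0, 3]
After 9 (rotate_left(1, 6, k=5)): [5, 0, 1, 4, 6, 7, 2, 3]
After 10 (swap(5, 7)): [5, 0, 1, 4, 6, 3, 2, 7]
After 11 (swap(5, 4)): [5, 0, 1, 4, 3, 6, 2, 7]
After 12 (rotate_left(5, 7, k=2)): [5, 0, 1, 4, 3, 7, 6, 2]
After 13 (swap(1, 3)): [5, 4, 1, 0, 3, 7, 6, 2]
After 14 (swap(4, 5)): [5, 4, 1, 0, 7, 3, 6, 2]
After 15 (swap(5, 3)): [5, 4, 1, 3, 7, 0, 6, 2]

Answer: [5, 4, 1, 3, 7, 0, 6, 2]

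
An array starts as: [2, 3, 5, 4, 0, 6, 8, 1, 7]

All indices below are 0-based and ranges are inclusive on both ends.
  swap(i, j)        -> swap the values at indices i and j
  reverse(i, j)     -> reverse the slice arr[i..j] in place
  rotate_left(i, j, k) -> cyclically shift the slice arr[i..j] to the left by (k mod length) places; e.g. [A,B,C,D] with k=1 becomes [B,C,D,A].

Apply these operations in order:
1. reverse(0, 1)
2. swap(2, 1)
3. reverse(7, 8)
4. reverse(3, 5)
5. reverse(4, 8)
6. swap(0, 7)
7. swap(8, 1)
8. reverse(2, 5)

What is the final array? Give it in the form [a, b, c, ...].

After 1 (reverse(0, 1)): [3, 2, 5, 4, 0, 6, 8, 1, 7]
After 2 (swap(2, 1)): [3, 5, 2, 4, 0, 6, 8, 1, 7]
After 3 (reverse(7, 8)): [3, 5, 2, 4, 0, 6, 8, 7, 1]
After 4 (reverse(3, 5)): [3, 5, 2, 6, 0, 4, 8, 7, 1]
After 5 (reverse(4, 8)): [3, 5, 2, 6, 1, 7, 8, 4, 0]
After 6 (swap(0, 7)): [4, 5, 2, 6, 1, 7, 8, 3, 0]
After 7 (swap(8, 1)): [4, 0, 2, 6, 1, 7, 8, 3, 5]
After 8 (reverse(2, 5)): [4, 0, 7, 1, 6, 2, 8, 3, 5]

Answer: [4, 0, 7, 1, 6, 2, 8, 3, 5]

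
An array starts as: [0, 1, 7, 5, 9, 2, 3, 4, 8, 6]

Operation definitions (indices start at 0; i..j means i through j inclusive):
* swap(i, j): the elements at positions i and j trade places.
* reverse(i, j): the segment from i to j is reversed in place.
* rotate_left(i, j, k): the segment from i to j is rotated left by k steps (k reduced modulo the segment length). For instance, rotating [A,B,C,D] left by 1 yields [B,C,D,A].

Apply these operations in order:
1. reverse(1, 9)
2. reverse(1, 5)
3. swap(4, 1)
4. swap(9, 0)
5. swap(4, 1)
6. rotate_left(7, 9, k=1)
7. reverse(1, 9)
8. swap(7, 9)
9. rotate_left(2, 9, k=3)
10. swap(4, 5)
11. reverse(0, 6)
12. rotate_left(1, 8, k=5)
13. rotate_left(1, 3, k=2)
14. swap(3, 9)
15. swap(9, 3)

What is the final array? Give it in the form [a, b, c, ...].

After 1 (reverse(1, 9)): [0, 6, 8, 4, 3, 2, 9, 5, 7, 1]
After 2 (reverse(1, 5)): [0, 2, 3, 4, 8, 6, 9, 5, 7, 1]
After 3 (swap(4, 1)): [0, 8, 3, 4, 2, 6, 9, 5, 7, 1]
After 4 (swap(9, 0)): [1, 8, 3, 4, 2, 6, 9, 5, 7, 0]
After 5 (swap(4, 1)): [1, 2, 3, 4, 8, 6, 9, 5, 7, 0]
After 6 (rotate_left(7, 9, k=1)): [1, 2, 3, 4, 8, 6, 9, 7, 0, 5]
After 7 (reverse(1, 9)): [1, 5, 0, 7, 9, 6, 8, 4, 3, 2]
After 8 (swap(7, 9)): [1, 5, 0, 7, 9, 6, 8, 2, 3, 4]
After 9 (rotate_left(2, 9, k=3)): [1, 5, 6, 8, 2, 3, 4, 0, 7, 9]
After 10 (swap(4, 5)): [1, 5, 6, 8, 3, 2, 4, 0, 7, 9]
After 11 (reverse(0, 6)): [4, 2, 3, 8, 6, 5, 1, 0, 7, 9]
After 12 (rotate_left(1, 8, k=5)): [4, 1, 0, 7, 2, 3, 8, 6, 5, 9]
After 13 (rotate_left(1, 3, k=2)): [4, 7, 1, 0, 2, 3, 8, 6, 5, 9]
After 14 (swap(3, 9)): [4, 7, 1, 9, 2, 3, 8, 6, 5, 0]
After 15 (swap(9, 3)): [4, 7, 1, 0, 2, 3, 8, 6, 5, 9]

Answer: [4, 7, 1, 0, 2, 3, 8, 6, 5, 9]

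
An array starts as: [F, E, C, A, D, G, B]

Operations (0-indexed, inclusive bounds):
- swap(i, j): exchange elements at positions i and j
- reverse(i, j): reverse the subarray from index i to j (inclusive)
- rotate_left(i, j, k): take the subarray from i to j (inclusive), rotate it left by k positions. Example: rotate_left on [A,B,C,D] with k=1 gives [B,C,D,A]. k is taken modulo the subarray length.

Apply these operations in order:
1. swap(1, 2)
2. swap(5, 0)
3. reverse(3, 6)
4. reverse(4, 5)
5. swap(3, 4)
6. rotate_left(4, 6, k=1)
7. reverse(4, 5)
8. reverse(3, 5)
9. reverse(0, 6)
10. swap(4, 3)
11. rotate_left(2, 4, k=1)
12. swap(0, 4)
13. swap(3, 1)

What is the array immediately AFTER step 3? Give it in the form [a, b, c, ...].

Answer: [G, C, E, B, F, D, A]

Derivation:
After 1 (swap(1, 2)): [F, C, E, A, D, G, B]
After 2 (swap(5, 0)): [G, C, E, A, D, F, B]
After 3 (reverse(3, 6)): [G, C, E, B, F, D, A]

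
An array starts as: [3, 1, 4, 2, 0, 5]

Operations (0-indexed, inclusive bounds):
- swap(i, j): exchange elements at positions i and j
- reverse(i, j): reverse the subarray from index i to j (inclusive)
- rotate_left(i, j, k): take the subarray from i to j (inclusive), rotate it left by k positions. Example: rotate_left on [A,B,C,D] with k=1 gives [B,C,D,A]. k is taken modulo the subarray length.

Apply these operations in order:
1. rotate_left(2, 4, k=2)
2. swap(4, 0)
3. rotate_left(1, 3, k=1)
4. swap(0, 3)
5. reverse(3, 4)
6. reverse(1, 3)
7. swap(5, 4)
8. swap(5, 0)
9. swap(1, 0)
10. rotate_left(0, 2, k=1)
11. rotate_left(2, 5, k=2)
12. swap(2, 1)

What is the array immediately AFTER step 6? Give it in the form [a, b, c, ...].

After 1 (rotate_left(2, 4, k=2)): [3, 1, 0, 4, 2, 5]
After 2 (swap(4, 0)): [2, 1, 0, 4, 3, 5]
After 3 (rotate_left(1, 3, k=1)): [2, 0, 4, 1, 3, 5]
After 4 (swap(0, 3)): [1, 0, 4, 2, 3, 5]
After 5 (reverse(3, 4)): [1, 0, 4, 3, 2, 5]
After 6 (reverse(1, 3)): [1, 3, 4, 0, 2, 5]

Answer: [1, 3, 4, 0, 2, 5]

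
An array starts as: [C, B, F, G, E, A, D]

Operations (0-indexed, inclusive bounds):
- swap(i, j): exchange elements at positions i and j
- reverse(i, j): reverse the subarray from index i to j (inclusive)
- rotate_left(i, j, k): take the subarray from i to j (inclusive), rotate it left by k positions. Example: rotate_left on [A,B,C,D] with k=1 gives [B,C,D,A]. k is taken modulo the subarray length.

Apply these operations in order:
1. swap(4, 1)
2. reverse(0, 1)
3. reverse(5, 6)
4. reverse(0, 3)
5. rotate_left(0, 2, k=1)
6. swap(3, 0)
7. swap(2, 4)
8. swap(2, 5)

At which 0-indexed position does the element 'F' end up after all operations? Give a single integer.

Answer: 3

Derivation:
After 1 (swap(4, 1)): [C, E, F, G, B, A, D]
After 2 (reverse(0, 1)): [E, C, F, G, B, A, D]
After 3 (reverse(5, 6)): [E, C, F, G, B, D, A]
After 4 (reverse(0, 3)): [G, F, C, E, B, D, A]
After 5 (rotate_left(0, 2, k=1)): [F, C, G, E, B, D, A]
After 6 (swap(3, 0)): [E, C, G, F, B, D, A]
After 7 (swap(2, 4)): [E, C, B, F, G, D, A]
After 8 (swap(2, 5)): [E, C, D, F, G, B, A]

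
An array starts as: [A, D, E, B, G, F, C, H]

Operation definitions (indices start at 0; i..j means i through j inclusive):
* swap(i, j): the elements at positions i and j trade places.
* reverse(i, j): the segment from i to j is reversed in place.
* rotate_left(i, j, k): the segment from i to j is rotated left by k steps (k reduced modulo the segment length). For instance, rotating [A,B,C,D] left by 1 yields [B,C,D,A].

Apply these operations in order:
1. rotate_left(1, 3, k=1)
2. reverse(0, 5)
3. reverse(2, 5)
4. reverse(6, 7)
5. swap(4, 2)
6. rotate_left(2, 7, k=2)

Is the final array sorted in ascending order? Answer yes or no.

After 1 (rotate_left(1, 3, k=1)): [A, E, B, D, G, F, C, H]
After 2 (reverse(0, 5)): [F, G, D, B, E, A, C, H]
After 3 (reverse(2, 5)): [F, G, A, E, B, D, C, H]
After 4 (reverse(6, 7)): [F, G, A, E, B, D, H, C]
After 5 (swap(4, 2)): [F, G, B, E, A, D, H, C]
After 6 (rotate_left(2, 7, k=2)): [F, G, A, D, H, C, B, E]

Answer: no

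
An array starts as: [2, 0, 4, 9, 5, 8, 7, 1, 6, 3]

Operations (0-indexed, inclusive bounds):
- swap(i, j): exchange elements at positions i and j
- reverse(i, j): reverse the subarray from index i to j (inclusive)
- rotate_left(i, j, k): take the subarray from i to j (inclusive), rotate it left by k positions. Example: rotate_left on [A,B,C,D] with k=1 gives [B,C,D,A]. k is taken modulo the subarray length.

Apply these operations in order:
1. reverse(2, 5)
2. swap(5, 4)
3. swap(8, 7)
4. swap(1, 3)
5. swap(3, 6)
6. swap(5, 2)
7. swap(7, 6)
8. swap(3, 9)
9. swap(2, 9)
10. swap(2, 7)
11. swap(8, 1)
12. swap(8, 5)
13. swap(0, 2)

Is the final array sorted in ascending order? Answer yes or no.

After 1 (reverse(2, 5)): [2, 0, 8, 5, 9, 4, 7, 1, 6, 3]
After 2 (swap(5, 4)): [2, 0, 8, 5, 4, 9, 7, 1, 6, 3]
After 3 (swap(8, 7)): [2, 0, 8, 5, 4, 9, 7, 6, 1, 3]
After 4 (swap(1, 3)): [2, 5, 8, 0, 4, 9, 7, 6, 1, 3]
After 5 (swap(3, 6)): [2, 5, 8, 7, 4, 9, 0, 6, 1, 3]
After 6 (swap(5, 2)): [2, 5, 9, 7, 4, 8, 0, 6, 1, 3]
After 7 (swap(7, 6)): [2, 5, 9, 7, 4, 8, 6, 0, 1, 3]
After 8 (swap(3, 9)): [2, 5, 9, 3, 4, 8, 6, 0, 1, 7]
After 9 (swap(2, 9)): [2, 5, 7, 3, 4, 8, 6, 0, 1, 9]
After 10 (swap(2, 7)): [2, 5, 0, 3, 4, 8, 6, 7, 1, 9]
After 11 (swap(8, 1)): [2, 1, 0, 3, 4, 8, 6, 7, 5, 9]
After 12 (swap(8, 5)): [2, 1, 0, 3, 4, 5, 6, 7, 8, 9]
After 13 (swap(0, 2)): [0, 1, 2, 3, 4, 5, 6, 7, 8, 9]

Answer: yes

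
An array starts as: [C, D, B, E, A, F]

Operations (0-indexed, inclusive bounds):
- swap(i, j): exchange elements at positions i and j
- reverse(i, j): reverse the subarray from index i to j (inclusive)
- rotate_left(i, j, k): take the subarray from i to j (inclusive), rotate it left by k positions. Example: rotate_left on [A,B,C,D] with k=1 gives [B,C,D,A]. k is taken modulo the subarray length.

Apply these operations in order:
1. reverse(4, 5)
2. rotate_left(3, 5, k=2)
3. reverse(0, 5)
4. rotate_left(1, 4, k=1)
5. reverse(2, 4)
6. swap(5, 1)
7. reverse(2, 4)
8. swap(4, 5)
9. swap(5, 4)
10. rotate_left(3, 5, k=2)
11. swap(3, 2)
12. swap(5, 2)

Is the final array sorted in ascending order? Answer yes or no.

After 1 (reverse(4, 5)): [C, D, B, E, F, A]
After 2 (rotate_left(3, 5, k=2)): [C, D, B, A, E, F]
After 3 (reverse(0, 5)): [F, E, A, B, D, C]
After 4 (rotate_left(1, 4, k=1)): [F, A, B, D, E, C]
After 5 (reverse(2, 4)): [F, A, E, D, B, C]
After 6 (swap(5, 1)): [F, C, E, D, B, A]
After 7 (reverse(2, 4)): [F, C, B, D, E, A]
After 8 (swap(4, 5)): [F, C, B, D, A, E]
After 9 (swap(5, 4)): [F, C, B, D, E, A]
After 10 (rotate_left(3, 5, k=2)): [F, C, B, A, D, E]
After 11 (swap(3, 2)): [F, C, A, B, D, E]
After 12 (swap(5, 2)): [F, C, E, B, D, A]

Answer: no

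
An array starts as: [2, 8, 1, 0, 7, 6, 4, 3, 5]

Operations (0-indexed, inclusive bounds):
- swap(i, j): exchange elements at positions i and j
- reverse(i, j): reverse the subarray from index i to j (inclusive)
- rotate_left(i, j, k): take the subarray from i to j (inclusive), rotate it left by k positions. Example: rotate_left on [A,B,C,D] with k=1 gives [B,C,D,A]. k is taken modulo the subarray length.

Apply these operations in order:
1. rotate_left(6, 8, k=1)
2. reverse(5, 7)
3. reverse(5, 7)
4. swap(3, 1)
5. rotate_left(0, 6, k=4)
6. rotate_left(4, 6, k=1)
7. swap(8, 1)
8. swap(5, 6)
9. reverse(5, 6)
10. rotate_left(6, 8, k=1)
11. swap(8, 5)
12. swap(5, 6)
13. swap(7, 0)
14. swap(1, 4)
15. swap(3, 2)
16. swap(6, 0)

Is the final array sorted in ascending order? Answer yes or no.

Answer: yes

Derivation:
After 1 (rotate_left(6, 8, k=1)): [2, 8, 1, 0, 7, 6, 3, 5, 4]
After 2 (reverse(5, 7)): [2, 8, 1, 0, 7, 5, 3, 6, 4]
After 3 (reverse(5, 7)): [2, 8, 1, 0, 7, 6, 3, 5, 4]
After 4 (swap(3, 1)): [2, 0, 1, 8, 7, 6, 3, 5, 4]
After 5 (rotate_left(0, 6, k=4)): [7, 6, 3, 2, 0, 1, 8, 5, 4]
After 6 (rotate_left(4, 6, k=1)): [7, 6, 3, 2, 1, 8, 0, 5, 4]
After 7 (swap(8, 1)): [7, 4, 3, 2, 1, 8, 0, 5, 6]
After 8 (swap(5, 6)): [7, 4, 3, 2, 1, 0, 8, 5, 6]
After 9 (reverse(5, 6)): [7, 4, 3, 2, 1, 8, 0, 5, 6]
After 10 (rotate_left(6, 8, k=1)): [7, 4, 3, 2, 1, 8, 5, 6, 0]
After 11 (swap(8, 5)): [7, 4, 3, 2, 1, 0, 5, 6, 8]
After 12 (swap(5, 6)): [7, 4, 3, 2, 1, 5, 0, 6, 8]
After 13 (swap(7, 0)): [6, 4, 3, 2, 1, 5, 0, 7, 8]
After 14 (swap(1, 4)): [6, 1, 3, 2, 4, 5, 0, 7, 8]
After 15 (swap(3, 2)): [6, 1, 2, 3, 4, 5, 0, 7, 8]
After 16 (swap(6, 0)): [0, 1, 2, 3, 4, 5, 6, 7, 8]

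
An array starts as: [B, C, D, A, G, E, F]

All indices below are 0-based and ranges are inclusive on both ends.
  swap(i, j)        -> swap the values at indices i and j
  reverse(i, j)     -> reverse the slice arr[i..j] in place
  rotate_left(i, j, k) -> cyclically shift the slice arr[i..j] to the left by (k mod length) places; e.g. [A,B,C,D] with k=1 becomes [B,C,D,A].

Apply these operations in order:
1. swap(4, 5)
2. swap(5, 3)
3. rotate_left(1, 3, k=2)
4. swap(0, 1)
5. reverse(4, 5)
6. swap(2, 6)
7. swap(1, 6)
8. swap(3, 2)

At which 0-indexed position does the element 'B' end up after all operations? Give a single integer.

After 1 (swap(4, 5)): [B, C, D, A, E, G, F]
After 2 (swap(5, 3)): [B, C, D, G, E, A, F]
After 3 (rotate_left(1, 3, k=2)): [B, G, C, D, E, A, F]
After 4 (swap(0, 1)): [G, B, C, D, E, A, F]
After 5 (reverse(4, 5)): [G, B, C, D, A, E, F]
After 6 (swap(2, 6)): [G, B, F, D, A, E, C]
After 7 (swap(1, 6)): [G, C, F, D, A, E, B]
After 8 (swap(3, 2)): [G, C, D, F, A, E, B]

Answer: 6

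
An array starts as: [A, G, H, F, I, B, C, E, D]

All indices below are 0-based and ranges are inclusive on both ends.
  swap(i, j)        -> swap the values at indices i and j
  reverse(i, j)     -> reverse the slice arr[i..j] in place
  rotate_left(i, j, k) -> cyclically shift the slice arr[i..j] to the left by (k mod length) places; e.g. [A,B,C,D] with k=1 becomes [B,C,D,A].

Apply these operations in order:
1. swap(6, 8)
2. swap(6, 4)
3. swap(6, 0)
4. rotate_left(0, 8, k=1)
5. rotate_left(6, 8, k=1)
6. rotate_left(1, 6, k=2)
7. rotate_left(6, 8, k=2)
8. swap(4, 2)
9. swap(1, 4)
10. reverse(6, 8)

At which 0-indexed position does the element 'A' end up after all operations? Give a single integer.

Answer: 3

Derivation:
After 1 (swap(6, 8)): [A, G, H, F, I, B, D, E, C]
After 2 (swap(6, 4)): [A, G, H, F, D, B, I, E, C]
After 3 (swap(6, 0)): [I, G, H, F, D, B, A, E, C]
After 4 (rotate_left(0, 8, k=1)): [G, H, F, D, B, A, E, C, I]
After 5 (rotate_left(6, 8, k=1)): [G, H, F, D, B, A, C, I, E]
After 6 (rotate_left(1, 6, k=2)): [G, D, B, A, C, H, F, I, E]
After 7 (rotate_left(6, 8, k=2)): [G, D, B, A, C, H, E, F, I]
After 8 (swap(4, 2)): [G, D, C, A, B, H, E, F, I]
After 9 (swap(1, 4)): [G, B, C, A, D, H, E, F, I]
After 10 (reverse(6, 8)): [G, B, C, A, D, H, I, F, E]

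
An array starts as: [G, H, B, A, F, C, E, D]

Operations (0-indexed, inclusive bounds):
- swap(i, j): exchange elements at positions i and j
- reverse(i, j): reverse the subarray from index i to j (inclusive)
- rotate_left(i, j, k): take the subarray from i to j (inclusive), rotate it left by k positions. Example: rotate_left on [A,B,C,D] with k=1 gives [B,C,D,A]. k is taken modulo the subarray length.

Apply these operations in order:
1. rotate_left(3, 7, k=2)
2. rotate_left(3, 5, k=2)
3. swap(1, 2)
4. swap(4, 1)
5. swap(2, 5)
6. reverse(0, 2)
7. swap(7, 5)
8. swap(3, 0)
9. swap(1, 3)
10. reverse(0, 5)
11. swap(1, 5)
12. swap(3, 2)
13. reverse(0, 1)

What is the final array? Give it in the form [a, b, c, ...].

Answer: [D, F, G, C, E, B, A, H]

Derivation:
After 1 (rotate_left(3, 7, k=2)): [G, H, B, C, E, D, A, F]
After 2 (rotate_left(3, 5, k=2)): [G, H, B, D, C, E, A, F]
After 3 (swap(1, 2)): [G, B, H, D, C, E, A, F]
After 4 (swap(4, 1)): [G, C, H, D, B, E, A, F]
After 5 (swap(2, 5)): [G, C, E, D, B, H, A, F]
After 6 (reverse(0, 2)): [E, C, G, D, B, H, A, F]
After 7 (swap(7, 5)): [E, C, G, D, B, F, A, H]
After 8 (swap(3, 0)): [D, C, G, E, B, F, A, H]
After 9 (swap(1, 3)): [D, E, G, C, B, F, A, H]
After 10 (reverse(0, 5)): [F, B, C, G, E, D, A, H]
After 11 (swap(1, 5)): [F, D, C, G, E, B, A, H]
After 12 (swap(3, 2)): [F, D, G, C, E, B, A, H]
After 13 (reverse(0, 1)): [D, F, G, C, E, B, A, H]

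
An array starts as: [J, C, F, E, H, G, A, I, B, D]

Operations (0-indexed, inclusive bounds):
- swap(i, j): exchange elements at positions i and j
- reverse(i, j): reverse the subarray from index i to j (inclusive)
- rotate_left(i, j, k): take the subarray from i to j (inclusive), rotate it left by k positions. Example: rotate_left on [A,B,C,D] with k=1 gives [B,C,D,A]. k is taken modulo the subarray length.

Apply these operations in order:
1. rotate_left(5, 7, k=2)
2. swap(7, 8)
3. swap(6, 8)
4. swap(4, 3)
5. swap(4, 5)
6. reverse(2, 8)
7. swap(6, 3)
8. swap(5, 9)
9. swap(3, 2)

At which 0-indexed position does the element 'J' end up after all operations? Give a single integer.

Answer: 0

Derivation:
After 1 (rotate_left(5, 7, k=2)): [J, C, F, E, H, I, G, A, B, D]
After 2 (swap(7, 8)): [J, C, F, E, H, I, G, B, A, D]
After 3 (swap(6, 8)): [J, C, F, E, H, I, A, B, G, D]
After 4 (swap(4, 3)): [J, C, F, H, E, I, A, B, G, D]
After 5 (swap(4, 5)): [J, C, F, H, I, E, A, B, G, D]
After 6 (reverse(2, 8)): [J, C, G, B, A, E, I, H, F, D]
After 7 (swap(6, 3)): [J, C, G, I, A, E, B, H, F, D]
After 8 (swap(5, 9)): [J, C, G, I, A, D, B, H, F, E]
After 9 (swap(3, 2)): [J, C, I, G, A, D, B, H, F, E]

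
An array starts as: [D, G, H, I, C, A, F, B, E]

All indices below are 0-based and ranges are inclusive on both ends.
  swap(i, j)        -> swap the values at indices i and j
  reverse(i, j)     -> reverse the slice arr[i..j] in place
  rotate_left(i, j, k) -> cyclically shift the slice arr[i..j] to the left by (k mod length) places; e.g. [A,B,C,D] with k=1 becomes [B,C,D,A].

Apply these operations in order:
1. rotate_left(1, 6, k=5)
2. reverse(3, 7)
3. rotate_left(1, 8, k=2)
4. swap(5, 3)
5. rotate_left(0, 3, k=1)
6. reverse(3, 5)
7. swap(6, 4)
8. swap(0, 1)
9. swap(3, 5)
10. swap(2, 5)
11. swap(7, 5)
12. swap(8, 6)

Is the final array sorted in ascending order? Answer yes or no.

Answer: yes

Derivation:
After 1 (rotate_left(1, 6, k=5)): [D, F, G, H, I, C, A, B, E]
After 2 (reverse(3, 7)): [D, F, G, B, A, C, I, H, E]
After 3 (rotate_left(1, 8, k=2)): [D, B, A, C, I, H, E, F, G]
After 4 (swap(5, 3)): [D, B, A, H, I, C, E, F, G]
After 5 (rotate_left(0, 3, k=1)): [B, A, H, D, I, C, E, F, G]
After 6 (reverse(3, 5)): [B, A, H, C, I, D, E, F, G]
After 7 (swap(6, 4)): [B, A, H, C, E, D, I, F, G]
After 8 (swap(0, 1)): [A, B, H, C, E, D, I, F, G]
After 9 (swap(3, 5)): [A, B, H, D, E, C, I, F, G]
After 10 (swap(2, 5)): [A, B, C, D, E, H, I, F, G]
After 11 (swap(7, 5)): [A, B, C, D, E, F, I, H, G]
After 12 (swap(8, 6)): [A, B, C, D, E, F, G, H, I]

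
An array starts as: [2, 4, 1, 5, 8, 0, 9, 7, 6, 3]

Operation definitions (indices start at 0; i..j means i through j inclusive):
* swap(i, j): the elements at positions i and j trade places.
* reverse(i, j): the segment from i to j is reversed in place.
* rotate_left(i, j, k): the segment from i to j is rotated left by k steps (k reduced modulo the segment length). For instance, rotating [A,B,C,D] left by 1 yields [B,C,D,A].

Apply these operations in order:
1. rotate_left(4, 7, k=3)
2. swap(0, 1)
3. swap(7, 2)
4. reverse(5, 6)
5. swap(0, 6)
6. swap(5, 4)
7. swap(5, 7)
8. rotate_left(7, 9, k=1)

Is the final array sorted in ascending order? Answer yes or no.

Answer: no

Derivation:
After 1 (rotate_left(4, 7, k=3)): [2, 4, 1, 5, 7, 8, 0, 9, 6, 3]
After 2 (swap(0, 1)): [4, 2, 1, 5, 7, 8, 0, 9, 6, 3]
After 3 (swap(7, 2)): [4, 2, 9, 5, 7, 8, 0, 1, 6, 3]
After 4 (reverse(5, 6)): [4, 2, 9, 5, 7, 0, 8, 1, 6, 3]
After 5 (swap(0, 6)): [8, 2, 9, 5, 7, 0, 4, 1, 6, 3]
After 6 (swap(5, 4)): [8, 2, 9, 5, 0, 7, 4, 1, 6, 3]
After 7 (swap(5, 7)): [8, 2, 9, 5, 0, 1, 4, 7, 6, 3]
After 8 (rotate_left(7, 9, k=1)): [8, 2, 9, 5, 0, 1, 4, 6, 3, 7]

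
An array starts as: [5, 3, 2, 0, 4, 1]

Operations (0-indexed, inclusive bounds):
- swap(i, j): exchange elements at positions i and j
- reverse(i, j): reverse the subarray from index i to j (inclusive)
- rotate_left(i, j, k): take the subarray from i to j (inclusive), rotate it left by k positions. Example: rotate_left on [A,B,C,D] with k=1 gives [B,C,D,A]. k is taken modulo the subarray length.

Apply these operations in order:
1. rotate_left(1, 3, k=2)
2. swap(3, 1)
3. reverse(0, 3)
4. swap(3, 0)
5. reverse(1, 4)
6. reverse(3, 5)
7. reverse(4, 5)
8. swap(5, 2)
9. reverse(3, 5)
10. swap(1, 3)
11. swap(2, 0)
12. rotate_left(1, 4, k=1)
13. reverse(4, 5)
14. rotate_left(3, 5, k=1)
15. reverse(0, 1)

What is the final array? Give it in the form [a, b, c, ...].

After 1 (rotate_left(1, 3, k=2)): [5, 0, 3, 2, 4, 1]
After 2 (swap(3, 1)): [5, 2, 3, 0, 4, 1]
After 3 (reverse(0, 3)): [0, 3, 2, 5, 4, 1]
After 4 (swap(3, 0)): [5, 3, 2, 0, 4, 1]
After 5 (reverse(1, 4)): [5, 4, 0, 2, 3, 1]
After 6 (reverse(3, 5)): [5, 4, 0, 1, 3, 2]
After 7 (reverse(4, 5)): [5, 4, 0, 1, 2, 3]
After 8 (swap(5, 2)): [5, 4, 3, 1, 2, 0]
After 9 (reverse(3, 5)): [5, 4, 3, 0, 2, 1]
After 10 (swap(1, 3)): [5, 0, 3, 4, 2, 1]
After 11 (swap(2, 0)): [3, 0, 5, 4, 2, 1]
After 12 (rotate_left(1, 4, k=1)): [3, 5, 4, 2, 0, 1]
After 13 (reverse(4, 5)): [3, 5, 4, 2, 1, 0]
After 14 (rotate_left(3, 5, k=1)): [3, 5, 4, 1, 0, 2]
After 15 (reverse(0, 1)): [5, 3, 4, 1, 0, 2]

Answer: [5, 3, 4, 1, 0, 2]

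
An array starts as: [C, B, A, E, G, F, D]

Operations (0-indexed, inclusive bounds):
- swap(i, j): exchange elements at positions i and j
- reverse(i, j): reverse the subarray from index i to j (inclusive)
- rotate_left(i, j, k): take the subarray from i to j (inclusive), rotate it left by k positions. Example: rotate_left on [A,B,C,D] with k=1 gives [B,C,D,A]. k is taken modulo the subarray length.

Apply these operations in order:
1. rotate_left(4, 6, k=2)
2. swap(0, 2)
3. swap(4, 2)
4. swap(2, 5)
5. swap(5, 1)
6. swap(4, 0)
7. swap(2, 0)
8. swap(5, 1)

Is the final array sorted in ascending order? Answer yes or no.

After 1 (rotate_left(4, 6, k=2)): [C, B, A, E, D, G, F]
After 2 (swap(0, 2)): [A, B, C, E, D, G, F]
After 3 (swap(4, 2)): [A, B, D, E, C, G, F]
After 4 (swap(2, 5)): [A, B, G, E, C, D, F]
After 5 (swap(5, 1)): [A, D, G, E, C, B, F]
After 6 (swap(4, 0)): [C, D, G, E, A, B, F]
After 7 (swap(2, 0)): [G, D, C, E, A, B, F]
After 8 (swap(5, 1)): [G, B, C, E, A, D, F]

Answer: no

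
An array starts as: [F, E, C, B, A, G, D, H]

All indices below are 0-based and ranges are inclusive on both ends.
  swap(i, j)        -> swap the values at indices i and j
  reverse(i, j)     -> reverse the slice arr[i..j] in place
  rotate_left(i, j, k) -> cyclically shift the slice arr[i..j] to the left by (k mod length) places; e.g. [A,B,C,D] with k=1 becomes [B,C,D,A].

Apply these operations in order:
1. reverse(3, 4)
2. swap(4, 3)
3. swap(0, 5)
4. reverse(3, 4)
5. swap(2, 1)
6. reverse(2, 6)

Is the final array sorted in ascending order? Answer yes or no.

Answer: no

Derivation:
After 1 (reverse(3, 4)): [F, E, C, A, B, G, D, H]
After 2 (swap(4, 3)): [F, E, C, B, A, G, D, H]
After 3 (swap(0, 5)): [G, E, C, B, A, F, D, H]
After 4 (reverse(3, 4)): [G, E, C, A, B, F, D, H]
After 5 (swap(2, 1)): [G, C, E, A, B, F, D, H]
After 6 (reverse(2, 6)): [G, C, D, F, B, A, E, H]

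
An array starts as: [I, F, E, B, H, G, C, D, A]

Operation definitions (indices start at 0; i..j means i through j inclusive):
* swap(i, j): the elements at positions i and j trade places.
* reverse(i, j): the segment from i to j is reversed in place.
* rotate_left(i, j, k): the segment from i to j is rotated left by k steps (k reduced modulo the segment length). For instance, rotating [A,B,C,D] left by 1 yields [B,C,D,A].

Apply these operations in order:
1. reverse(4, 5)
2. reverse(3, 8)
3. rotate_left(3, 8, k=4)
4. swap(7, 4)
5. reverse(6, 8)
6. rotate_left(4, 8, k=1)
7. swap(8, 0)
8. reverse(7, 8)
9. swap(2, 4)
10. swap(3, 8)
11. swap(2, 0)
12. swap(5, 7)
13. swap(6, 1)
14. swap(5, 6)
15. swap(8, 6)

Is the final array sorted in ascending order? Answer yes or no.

After 1 (reverse(4, 5)): [I, F, E, B, G, H, C, D, A]
After 2 (reverse(3, 8)): [I, F, E, A, D, C, H, G, B]
After 3 (rotate_left(3, 8, k=4)): [I, F, E, G, B, A, D, C, H]
After 4 (swap(7, 4)): [I, F, E, G, C, A, D, B, H]
After 5 (reverse(6, 8)): [I, F, E, G, C, A, H, B, D]
After 6 (rotate_left(4, 8, k=1)): [I, F, E, G, A, H, B, D, C]
After 7 (swap(8, 0)): [C, F, E, G, A, H, B, D, I]
After 8 (reverse(7, 8)): [C, F, E, G, A, H, B, I, D]
After 9 (swap(2, 4)): [C, F, A, G, E, H, B, I, D]
After 10 (swap(3, 8)): [C, F, A, D, E, H, B, I, G]
After 11 (swap(2, 0)): [A, F, C, D, E, H, B, I, G]
After 12 (swap(5, 7)): [A, F, C, D, E, I, B, H, G]
After 13 (swap(6, 1)): [A, B, C, D, E, I, F, H, G]
After 14 (swap(5, 6)): [A, B, C, D, E, F, I, H, G]
After 15 (swap(8, 6)): [A, B, C, D, E, F, G, H, I]

Answer: yes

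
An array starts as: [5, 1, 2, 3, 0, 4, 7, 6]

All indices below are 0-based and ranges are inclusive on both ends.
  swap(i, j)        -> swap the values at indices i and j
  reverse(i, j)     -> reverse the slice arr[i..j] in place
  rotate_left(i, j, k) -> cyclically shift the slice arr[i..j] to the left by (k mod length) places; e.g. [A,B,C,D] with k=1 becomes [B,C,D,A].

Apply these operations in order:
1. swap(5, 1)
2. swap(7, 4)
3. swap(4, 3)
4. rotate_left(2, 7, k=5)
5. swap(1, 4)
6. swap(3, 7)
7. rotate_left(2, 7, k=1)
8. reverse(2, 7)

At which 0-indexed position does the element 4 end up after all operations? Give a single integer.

After 1 (swap(5, 1)): [5, 4, 2, 3, 0, 1, 7, 6]
After 2 (swap(7, 4)): [5, 4, 2, 3, 6, 1, 7, 0]
After 3 (swap(4, 3)): [5, 4, 2, 6, 3, 1, 7, 0]
After 4 (rotate_left(2, 7, k=5)): [5, 4, 0, 2, 6, 3, 1, 7]
After 5 (swap(1, 4)): [5, 6, 0, 2, 4, 3, 1, 7]
After 6 (swap(3, 7)): [5, 6, 0, 7, 4, 3, 1, 2]
After 7 (rotate_left(2, 7, k=1)): [5, 6, 7, 4, 3, 1, 2, 0]
After 8 (reverse(2, 7)): [5, 6, 0, 2, 1, 3, 4, 7]

Answer: 6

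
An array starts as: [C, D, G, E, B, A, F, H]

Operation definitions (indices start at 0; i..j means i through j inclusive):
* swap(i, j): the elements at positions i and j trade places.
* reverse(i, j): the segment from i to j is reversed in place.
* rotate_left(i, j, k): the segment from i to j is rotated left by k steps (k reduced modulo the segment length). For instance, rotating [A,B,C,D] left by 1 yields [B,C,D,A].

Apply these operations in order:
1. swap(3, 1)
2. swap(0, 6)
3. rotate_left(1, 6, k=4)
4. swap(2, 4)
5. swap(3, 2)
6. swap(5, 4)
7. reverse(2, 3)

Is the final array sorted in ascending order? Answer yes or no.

After 1 (swap(3, 1)): [C, E, G, D, B, A, F, H]
After 2 (swap(0, 6)): [F, E, G, D, B, A, C, H]
After 3 (rotate_left(1, 6, k=4)): [F, A, C, E, G, D, B, H]
After 4 (swap(2, 4)): [F, A, G, E, C, D, B, H]
After 5 (swap(3, 2)): [F, A, E, G, C, D, B, H]
After 6 (swap(5, 4)): [F, A, E, G, D, C, B, H]
After 7 (reverse(2, 3)): [F, A, G, E, D, C, B, H]

Answer: no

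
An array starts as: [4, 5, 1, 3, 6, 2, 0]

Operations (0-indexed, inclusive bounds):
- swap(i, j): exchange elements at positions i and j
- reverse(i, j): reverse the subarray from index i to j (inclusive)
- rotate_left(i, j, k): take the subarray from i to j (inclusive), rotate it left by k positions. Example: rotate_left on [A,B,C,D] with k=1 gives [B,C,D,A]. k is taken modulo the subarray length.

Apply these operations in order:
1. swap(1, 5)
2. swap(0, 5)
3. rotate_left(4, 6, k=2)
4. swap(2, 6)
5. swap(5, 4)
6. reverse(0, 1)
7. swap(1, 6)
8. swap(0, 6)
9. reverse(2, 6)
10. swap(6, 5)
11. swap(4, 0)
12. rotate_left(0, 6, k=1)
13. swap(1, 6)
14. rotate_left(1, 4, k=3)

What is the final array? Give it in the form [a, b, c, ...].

Answer: [1, 4, 6, 0, 5, 3, 2]

Derivation:
After 1 (swap(1, 5)): [4, 2, 1, 3, 6, 5, 0]
After 2 (swap(0, 5)): [5, 2, 1, 3, 6, 4, 0]
After 3 (rotate_left(4, 6, k=2)): [5, 2, 1, 3, 0, 6, 4]
After 4 (swap(2, 6)): [5, 2, 4, 3, 0, 6, 1]
After 5 (swap(5, 4)): [5, 2, 4, 3, 6, 0, 1]
After 6 (reverse(0, 1)): [2, 5, 4, 3, 6, 0, 1]
After 7 (swap(1, 6)): [2, 1, 4, 3, 6, 0, 5]
After 8 (swap(0, 6)): [5, 1, 4, 3, 6, 0, 2]
After 9 (reverse(2, 6)): [5, 1, 2, 0, 6, 3, 4]
After 10 (swap(6, 5)): [5, 1, 2, 0, 6, 4, 3]
After 11 (swap(4, 0)): [6, 1, 2, 0, 5, 4, 3]
After 12 (rotate_left(0, 6, k=1)): [1, 2, 0, 5, 4, 3, 6]
After 13 (swap(1, 6)): [1, 6, 0, 5, 4, 3, 2]
After 14 (rotate_left(1, 4, k=3)): [1, 4, 6, 0, 5, 3, 2]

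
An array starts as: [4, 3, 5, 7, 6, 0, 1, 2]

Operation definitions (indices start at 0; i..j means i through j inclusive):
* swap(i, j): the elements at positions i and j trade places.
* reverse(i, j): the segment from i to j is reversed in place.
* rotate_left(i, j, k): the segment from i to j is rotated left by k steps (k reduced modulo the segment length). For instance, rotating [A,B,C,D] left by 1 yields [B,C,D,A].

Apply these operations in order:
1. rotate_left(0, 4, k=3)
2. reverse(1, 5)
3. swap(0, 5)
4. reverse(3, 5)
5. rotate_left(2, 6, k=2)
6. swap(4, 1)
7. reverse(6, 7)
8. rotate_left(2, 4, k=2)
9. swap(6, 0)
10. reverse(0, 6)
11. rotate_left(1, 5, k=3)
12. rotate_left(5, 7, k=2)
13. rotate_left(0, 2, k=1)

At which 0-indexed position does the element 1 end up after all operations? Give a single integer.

After 1 (rotate_left(0, 4, k=3)): [7, 6, 4, 3, 5, 0, 1, 2]
After 2 (reverse(1, 5)): [7, 0, 5, 3, 4, 6, 1, 2]
After 3 (swap(0, 5)): [6, 0, 5, 3, 4, 7, 1, 2]
After 4 (reverse(3, 5)): [6, 0, 5, 7, 4, 3, 1, 2]
After 5 (rotate_left(2, 6, k=2)): [6, 0, 4, 3, 1, 5, 7, 2]
After 6 (swap(4, 1)): [6, 1, 4, 3, 0, 5, 7, 2]
After 7 (reverse(6, 7)): [6, 1, 4, 3, 0, 5, 2, 7]
After 8 (rotate_left(2, 4, k=2)): [6, 1, 0, 4, 3, 5, 2, 7]
After 9 (swap(6, 0)): [2, 1, 0, 4, 3, 5, 6, 7]
After 10 (reverse(0, 6)): [6, 5, 3, 4, 0, 1, 2, 7]
After 11 (rotate_left(1, 5, k=3)): [6, 0, 1, 5, 3, 4, 2, 7]
After 12 (rotate_left(5, 7, k=2)): [6, 0, 1, 5, 3, 7, 4, 2]
After 13 (rotate_left(0, 2, k=1)): [0, 1, 6, 5, 3, 7, 4, 2]

Answer: 1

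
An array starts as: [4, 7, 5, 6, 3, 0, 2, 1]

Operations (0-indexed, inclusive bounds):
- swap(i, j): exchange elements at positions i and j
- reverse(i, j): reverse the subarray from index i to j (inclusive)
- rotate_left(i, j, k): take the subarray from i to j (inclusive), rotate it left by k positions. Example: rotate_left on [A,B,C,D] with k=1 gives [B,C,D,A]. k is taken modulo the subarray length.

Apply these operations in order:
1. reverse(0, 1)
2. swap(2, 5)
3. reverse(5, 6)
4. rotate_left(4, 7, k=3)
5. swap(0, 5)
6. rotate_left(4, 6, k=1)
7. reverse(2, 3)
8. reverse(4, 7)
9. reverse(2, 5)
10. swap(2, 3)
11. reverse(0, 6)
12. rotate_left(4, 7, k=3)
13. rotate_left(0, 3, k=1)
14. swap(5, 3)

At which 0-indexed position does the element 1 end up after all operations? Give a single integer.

Answer: 2

Derivation:
After 1 (reverse(0, 1)): [7, 4, 5, 6, 3, 0, 2, 1]
After 2 (swap(2, 5)): [7, 4, 0, 6, 3, 5, 2, 1]
After 3 (reverse(5, 6)): [7, 4, 0, 6, 3, 2, 5, 1]
After 4 (rotate_left(4, 7, k=3)): [7, 4, 0, 6, 1, 3, 2, 5]
After 5 (swap(0, 5)): [3, 4, 0, 6, 1, 7, 2, 5]
After 6 (rotate_left(4, 6, k=1)): [3, 4, 0, 6, 7, 2, 1, 5]
After 7 (reverse(2, 3)): [3, 4, 6, 0, 7, 2, 1, 5]
After 8 (reverse(4, 7)): [3, 4, 6, 0, 5, 1, 2, 7]
After 9 (reverse(2, 5)): [3, 4, 1, 5, 0, 6, 2, 7]
After 10 (swap(2, 3)): [3, 4, 5, 1, 0, 6, 2, 7]
After 11 (reverse(0, 6)): [2, 6, 0, 1, 5, 4, 3, 7]
After 12 (rotate_left(4, 7, k=3)): [2, 6, 0, 1, 7, 5, 4, 3]
After 13 (rotate_left(0, 3, k=1)): [6, 0, 1, 2, 7, 5, 4, 3]
After 14 (swap(5, 3)): [6, 0, 1, 5, 7, 2, 4, 3]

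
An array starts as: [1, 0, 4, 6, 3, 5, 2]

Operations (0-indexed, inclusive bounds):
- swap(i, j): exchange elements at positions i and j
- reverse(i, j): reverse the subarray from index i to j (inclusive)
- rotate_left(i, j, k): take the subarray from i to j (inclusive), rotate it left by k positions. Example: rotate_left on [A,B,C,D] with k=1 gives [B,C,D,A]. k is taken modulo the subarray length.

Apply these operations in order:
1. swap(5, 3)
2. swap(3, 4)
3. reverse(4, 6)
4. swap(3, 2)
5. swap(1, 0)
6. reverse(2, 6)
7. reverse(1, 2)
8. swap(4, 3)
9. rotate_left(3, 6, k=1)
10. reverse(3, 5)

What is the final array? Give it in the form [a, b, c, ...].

After 1 (swap(5, 3)): [1, 0, 4, 5, 3, 6, 2]
After 2 (swap(3, 4)): [1, 0, 4, 3, 5, 6, 2]
After 3 (reverse(4, 6)): [1, 0, 4, 3, 2, 6, 5]
After 4 (swap(3, 2)): [1, 0, 3, 4, 2, 6, 5]
After 5 (swap(1, 0)): [0, 1, 3, 4, 2, 6, 5]
After 6 (reverse(2, 6)): [0, 1, 5, 6, 2, 4, 3]
After 7 (reverse(1, 2)): [0, 5, 1, 6, 2, 4, 3]
After 8 (swap(4, 3)): [0, 5, 1, 2, 6, 4, 3]
After 9 (rotate_left(3, 6, k=1)): [0, 5, 1, 6, 4, 3, 2]
After 10 (reverse(3, 5)): [0, 5, 1, 3, 4, 6, 2]

Answer: [0, 5, 1, 3, 4, 6, 2]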